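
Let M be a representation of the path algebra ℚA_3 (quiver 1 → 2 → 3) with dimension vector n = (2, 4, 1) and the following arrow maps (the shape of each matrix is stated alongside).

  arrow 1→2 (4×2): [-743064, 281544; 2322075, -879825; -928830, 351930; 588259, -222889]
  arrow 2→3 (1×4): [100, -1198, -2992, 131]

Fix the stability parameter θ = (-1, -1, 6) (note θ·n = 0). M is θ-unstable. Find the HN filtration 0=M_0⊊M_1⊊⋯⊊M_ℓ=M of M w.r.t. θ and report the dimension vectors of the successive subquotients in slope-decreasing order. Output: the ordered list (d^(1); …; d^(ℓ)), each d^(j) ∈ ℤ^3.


Via rank(M_{q-1}∘⋯∘M_p): M ≅ I[1,1], I[1,3], I[2,2]^3.
μ_θ-semistable layers: μ^(1)=6; μ^(2)=-1

((0, 0, 1); (2, 4, 0))


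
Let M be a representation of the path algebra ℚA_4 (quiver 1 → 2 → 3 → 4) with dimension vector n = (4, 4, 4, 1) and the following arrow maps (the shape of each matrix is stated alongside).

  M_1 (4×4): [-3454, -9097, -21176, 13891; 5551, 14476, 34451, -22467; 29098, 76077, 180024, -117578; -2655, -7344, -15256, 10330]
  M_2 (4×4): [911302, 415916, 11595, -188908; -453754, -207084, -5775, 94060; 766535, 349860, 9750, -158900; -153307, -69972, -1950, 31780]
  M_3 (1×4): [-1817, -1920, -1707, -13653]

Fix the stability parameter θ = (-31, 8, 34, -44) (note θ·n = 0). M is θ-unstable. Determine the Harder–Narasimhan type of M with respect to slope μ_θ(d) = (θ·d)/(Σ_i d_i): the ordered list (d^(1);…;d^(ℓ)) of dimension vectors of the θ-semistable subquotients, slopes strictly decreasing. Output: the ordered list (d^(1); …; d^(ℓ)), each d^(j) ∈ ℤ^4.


Interval decomposition of M: I[1,2]^2, I[1,3], I[1,4], I[3,3]^2.
HN type (ℓ=4): μ^(1)=34; μ^(2)=8; μ^(3)=-2/3; μ^(4)=-31

((0, 0, 3, 0); (0, 3, 0, 0); (0, 1, 1, 1); (4, 0, 0, 0))


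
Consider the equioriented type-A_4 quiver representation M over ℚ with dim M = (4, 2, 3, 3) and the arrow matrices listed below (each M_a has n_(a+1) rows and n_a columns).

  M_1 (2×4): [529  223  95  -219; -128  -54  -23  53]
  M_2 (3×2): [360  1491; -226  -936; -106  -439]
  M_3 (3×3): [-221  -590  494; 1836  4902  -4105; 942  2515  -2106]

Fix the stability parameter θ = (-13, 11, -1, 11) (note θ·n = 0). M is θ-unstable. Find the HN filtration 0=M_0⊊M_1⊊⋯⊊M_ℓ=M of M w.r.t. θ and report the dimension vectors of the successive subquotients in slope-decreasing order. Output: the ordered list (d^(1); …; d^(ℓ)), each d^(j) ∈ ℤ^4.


Interval decomposition of M: I[1,1]^2, I[1,4]^2, I[3,4].
HN type (ℓ=4): μ^(1)=11; μ^(2)=5; μ^(3)=-1; μ^(4)=-13

((0, 0, 0, 3); (0, 2, 2, 0); (0, 0, 1, 0); (4, 0, 0, 0))


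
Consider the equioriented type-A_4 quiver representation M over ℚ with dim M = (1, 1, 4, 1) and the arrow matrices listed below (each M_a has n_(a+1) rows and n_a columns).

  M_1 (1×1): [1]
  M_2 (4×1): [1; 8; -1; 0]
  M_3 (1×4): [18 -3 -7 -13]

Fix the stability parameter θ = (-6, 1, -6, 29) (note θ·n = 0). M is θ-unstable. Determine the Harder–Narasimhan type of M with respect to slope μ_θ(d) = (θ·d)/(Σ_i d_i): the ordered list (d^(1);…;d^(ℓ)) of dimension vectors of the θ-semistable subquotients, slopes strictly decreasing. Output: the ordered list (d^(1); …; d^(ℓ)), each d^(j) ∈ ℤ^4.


Via rank(M_{q-1}∘⋯∘M_p): M ≅ I[1,4], I[3,3]^3.
μ_θ-semistable layers: μ^(1)=29; μ^(2)=-5/2; μ^(3)=-6

((0, 0, 0, 1); (0, 1, 1, 0); (1, 0, 3, 0))


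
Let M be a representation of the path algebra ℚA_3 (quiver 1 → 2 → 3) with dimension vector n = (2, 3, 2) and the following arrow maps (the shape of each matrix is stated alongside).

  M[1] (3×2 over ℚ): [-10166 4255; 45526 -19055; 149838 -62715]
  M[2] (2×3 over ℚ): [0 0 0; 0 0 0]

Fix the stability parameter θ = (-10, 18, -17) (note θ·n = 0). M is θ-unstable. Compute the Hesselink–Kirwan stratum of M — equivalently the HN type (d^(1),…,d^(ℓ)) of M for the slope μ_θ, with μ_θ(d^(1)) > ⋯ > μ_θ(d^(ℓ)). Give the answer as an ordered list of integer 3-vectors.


Via rank(M_{q-1}∘⋯∘M_p): M ≅ I[1,1], I[1,2], I[2,2]^2, I[3,3]^2.
μ_θ-semistable layers: μ^(1)=18; μ^(2)=-10; μ^(3)=-17

((0, 3, 0); (2, 0, 0); (0, 0, 2))


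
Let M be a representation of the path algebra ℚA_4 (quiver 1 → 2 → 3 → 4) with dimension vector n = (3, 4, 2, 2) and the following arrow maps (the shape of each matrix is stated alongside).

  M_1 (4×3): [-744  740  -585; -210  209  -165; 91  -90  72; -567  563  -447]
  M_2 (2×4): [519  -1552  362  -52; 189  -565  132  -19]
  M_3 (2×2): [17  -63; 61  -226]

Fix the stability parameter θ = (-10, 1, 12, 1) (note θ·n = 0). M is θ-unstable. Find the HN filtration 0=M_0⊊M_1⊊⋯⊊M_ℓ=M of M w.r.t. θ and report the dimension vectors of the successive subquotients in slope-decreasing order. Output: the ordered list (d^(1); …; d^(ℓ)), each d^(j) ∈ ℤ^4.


Via rank(M_{q-1}∘⋯∘M_p): M ≅ I[1,2], I[1,4]^2, I[2,2].
μ_θ-semistable layers: μ^(1)=13/2; μ^(2)=1; μ^(3)=-10

((0, 0, 2, 2); (0, 4, 0, 0); (3, 0, 0, 0))


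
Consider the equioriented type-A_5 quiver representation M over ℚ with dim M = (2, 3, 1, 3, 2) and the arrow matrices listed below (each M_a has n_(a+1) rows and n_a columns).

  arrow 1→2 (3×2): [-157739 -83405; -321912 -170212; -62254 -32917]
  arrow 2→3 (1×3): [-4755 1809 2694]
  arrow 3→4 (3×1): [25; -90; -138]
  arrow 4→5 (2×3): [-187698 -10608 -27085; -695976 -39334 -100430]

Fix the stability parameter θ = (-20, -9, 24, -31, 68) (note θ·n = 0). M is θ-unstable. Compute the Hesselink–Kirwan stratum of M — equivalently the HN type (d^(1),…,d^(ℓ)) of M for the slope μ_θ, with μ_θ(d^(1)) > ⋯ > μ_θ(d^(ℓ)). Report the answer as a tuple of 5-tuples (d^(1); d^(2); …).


Via rank(M_{q-1}∘⋯∘M_p): M ≅ I[1,2], I[1,4], I[2,2], I[4,5]^2.
μ_θ-semistable layers: μ^(1)=68; μ^(2)=-7/2; μ^(3)=-9; μ^(4)=-20; μ^(5)=-31

((0, 0, 0, 0, 2); (0, 0, 1, 1, 0); (0, 3, 0, 0, 0); (2, 0, 0, 0, 0); (0, 0, 0, 2, 0))


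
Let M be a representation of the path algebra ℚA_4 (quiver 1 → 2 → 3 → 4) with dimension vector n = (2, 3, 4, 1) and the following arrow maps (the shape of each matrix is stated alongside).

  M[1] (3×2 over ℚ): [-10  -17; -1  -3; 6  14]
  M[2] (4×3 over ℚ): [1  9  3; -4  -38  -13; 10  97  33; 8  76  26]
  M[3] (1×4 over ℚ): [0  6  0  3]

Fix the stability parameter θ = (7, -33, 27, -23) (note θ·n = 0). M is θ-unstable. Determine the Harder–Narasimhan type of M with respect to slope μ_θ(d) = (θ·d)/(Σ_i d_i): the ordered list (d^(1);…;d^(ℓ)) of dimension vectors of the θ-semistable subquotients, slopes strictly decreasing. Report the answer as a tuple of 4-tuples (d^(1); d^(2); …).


Via rank(M_{q-1}∘⋯∘M_p): M ≅ I[1,3]^2, I[2,3], I[3,4].
μ_θ-semistable layers: μ^(1)=27; μ^(2)=2; μ^(3)=-13; μ^(4)=-33

((0, 0, 3, 0); (0, 0, 1, 1); (2, 2, 0, 0); (0, 1, 0, 0))


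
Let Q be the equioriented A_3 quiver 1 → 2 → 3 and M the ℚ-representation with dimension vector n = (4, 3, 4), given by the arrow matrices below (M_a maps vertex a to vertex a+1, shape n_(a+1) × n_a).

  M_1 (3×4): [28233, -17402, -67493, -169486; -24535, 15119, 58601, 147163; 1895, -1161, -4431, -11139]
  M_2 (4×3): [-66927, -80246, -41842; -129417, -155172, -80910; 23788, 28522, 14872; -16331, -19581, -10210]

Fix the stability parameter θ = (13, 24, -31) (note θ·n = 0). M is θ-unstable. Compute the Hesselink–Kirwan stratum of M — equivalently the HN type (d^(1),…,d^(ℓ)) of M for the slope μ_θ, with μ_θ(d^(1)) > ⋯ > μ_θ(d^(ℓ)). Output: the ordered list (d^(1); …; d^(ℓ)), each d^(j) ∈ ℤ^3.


Via rank(M_{q-1}∘⋯∘M_p): M ≅ I[1,1], I[1,2], I[1,3]^2, I[3,3]^2.
μ_θ-semistable layers: μ^(1)=24; μ^(2)=13; μ^(3)=2; μ^(4)=-31

((0, 1, 0); (2, 0, 0); (2, 2, 2); (0, 0, 2))


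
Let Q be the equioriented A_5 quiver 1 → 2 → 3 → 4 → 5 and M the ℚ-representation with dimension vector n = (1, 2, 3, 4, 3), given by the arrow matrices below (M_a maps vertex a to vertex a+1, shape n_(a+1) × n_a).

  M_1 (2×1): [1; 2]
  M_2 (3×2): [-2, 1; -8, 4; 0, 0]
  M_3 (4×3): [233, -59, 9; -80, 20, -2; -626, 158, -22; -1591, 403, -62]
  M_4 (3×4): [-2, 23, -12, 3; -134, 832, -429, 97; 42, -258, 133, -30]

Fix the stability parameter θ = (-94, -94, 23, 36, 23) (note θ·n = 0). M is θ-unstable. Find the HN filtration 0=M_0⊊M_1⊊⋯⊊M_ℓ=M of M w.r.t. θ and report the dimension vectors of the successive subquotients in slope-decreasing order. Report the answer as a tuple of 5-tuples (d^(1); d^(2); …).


Barcode: M ≅ I[1,2], I[2,5], I[3,3], I[3,5], I[4,4], I[4,5]. HN layers by μ_θ (4 steps, strictly decreasing):
  μ^(1)=36; μ^(2)=59/2; μ^(3)=23; μ^(4)=-94

((0, 0, 0, 1, 0); (0, 0, 0, 3, 3); (0, 0, 3, 0, 0); (1, 2, 0, 0, 0))


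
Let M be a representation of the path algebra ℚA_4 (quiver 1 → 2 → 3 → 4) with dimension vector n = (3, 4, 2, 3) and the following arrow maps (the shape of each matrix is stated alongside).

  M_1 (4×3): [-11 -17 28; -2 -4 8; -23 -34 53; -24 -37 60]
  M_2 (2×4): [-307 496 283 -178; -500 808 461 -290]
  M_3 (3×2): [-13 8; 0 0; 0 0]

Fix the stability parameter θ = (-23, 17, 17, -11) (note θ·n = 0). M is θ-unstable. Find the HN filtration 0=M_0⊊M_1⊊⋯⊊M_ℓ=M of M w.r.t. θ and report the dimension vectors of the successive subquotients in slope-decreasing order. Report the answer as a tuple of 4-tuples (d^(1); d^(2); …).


Barcode: M ≅ I[1,2], I[1,3], I[1,4], I[2,2], I[4,4]^2. HN layers by μ_θ (4 steps, strictly decreasing):
  μ^(1)=17; μ^(2)=23/3; μ^(3)=-11; μ^(4)=-23

((0, 3, 1, 0); (0, 1, 1, 1); (0, 0, 0, 2); (3, 0, 0, 0))


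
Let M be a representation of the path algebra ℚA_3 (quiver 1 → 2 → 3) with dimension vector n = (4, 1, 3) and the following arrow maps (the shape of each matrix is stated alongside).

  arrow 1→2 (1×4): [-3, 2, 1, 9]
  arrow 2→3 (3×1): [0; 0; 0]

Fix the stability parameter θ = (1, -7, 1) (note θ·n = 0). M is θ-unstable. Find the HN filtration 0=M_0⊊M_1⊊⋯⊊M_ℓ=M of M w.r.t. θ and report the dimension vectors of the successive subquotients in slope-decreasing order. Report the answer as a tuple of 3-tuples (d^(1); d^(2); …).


Interval decomposition of M: I[1,1]^3, I[1,2], I[3,3]^3.
HN type (ℓ=2): μ^(1)=1; μ^(2)=-3

((3, 0, 3); (1, 1, 0))


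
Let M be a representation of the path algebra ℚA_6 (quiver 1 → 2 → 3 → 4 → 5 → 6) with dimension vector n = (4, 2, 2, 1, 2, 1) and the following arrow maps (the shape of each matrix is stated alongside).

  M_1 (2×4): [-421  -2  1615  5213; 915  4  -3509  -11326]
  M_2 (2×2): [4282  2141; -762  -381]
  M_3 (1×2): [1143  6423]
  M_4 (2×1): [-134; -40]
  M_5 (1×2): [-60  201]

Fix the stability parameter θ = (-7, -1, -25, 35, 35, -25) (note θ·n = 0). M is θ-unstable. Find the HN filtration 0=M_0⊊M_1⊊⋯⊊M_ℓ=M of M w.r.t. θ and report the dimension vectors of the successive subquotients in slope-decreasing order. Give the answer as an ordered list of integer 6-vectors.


Barcode: M ≅ I[1,1]^2, I[1,2], I[1,3], I[3,5], I[5,6]. HN layers by μ_θ (6 steps, strictly decreasing):
  μ^(1)=35; μ^(2)=5; μ^(3)=-1; μ^(4)=-7; μ^(5)=-11; μ^(6)=-25

((0, 0, 0, 1, 1, 0); (0, 0, 0, 0, 1, 1); (0, 1, 0, 0, 0, 0); (3, 0, 0, 0, 0, 0); (1, 1, 1, 0, 0, 0); (0, 0, 1, 0, 0, 0))


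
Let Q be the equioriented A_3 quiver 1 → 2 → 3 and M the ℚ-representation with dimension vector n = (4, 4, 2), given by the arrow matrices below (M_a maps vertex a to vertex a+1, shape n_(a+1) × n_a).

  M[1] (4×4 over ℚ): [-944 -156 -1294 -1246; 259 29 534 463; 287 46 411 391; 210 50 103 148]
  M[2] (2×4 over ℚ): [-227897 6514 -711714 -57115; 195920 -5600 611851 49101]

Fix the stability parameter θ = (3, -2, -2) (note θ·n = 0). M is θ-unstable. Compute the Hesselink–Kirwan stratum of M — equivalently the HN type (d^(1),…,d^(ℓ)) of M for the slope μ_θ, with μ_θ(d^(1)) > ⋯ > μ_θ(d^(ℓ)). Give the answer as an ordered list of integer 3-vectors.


Interval decomposition of M: I[1,2]^2, I[1,3]^2.
HN type (ℓ=2): μ^(1)=1/2; μ^(2)=-1/3

((2, 2, 0); (2, 2, 2))


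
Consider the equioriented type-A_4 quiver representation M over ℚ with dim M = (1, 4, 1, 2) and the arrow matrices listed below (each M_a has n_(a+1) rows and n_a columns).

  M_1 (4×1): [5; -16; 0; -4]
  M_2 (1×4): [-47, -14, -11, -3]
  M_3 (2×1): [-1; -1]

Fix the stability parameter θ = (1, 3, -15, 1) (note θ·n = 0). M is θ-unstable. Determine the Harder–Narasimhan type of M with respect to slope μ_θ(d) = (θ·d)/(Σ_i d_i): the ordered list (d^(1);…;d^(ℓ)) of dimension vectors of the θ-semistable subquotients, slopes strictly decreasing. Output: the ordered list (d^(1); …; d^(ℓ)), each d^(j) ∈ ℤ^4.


Barcode: M ≅ I[1,4], I[2,2]^3, I[4,4]. HN layers by μ_θ (3 steps, strictly decreasing):
  μ^(1)=3; μ^(2)=1; μ^(3)=-11/3

((0, 3, 0, 0); (0, 0, 0, 2); (1, 1, 1, 0))


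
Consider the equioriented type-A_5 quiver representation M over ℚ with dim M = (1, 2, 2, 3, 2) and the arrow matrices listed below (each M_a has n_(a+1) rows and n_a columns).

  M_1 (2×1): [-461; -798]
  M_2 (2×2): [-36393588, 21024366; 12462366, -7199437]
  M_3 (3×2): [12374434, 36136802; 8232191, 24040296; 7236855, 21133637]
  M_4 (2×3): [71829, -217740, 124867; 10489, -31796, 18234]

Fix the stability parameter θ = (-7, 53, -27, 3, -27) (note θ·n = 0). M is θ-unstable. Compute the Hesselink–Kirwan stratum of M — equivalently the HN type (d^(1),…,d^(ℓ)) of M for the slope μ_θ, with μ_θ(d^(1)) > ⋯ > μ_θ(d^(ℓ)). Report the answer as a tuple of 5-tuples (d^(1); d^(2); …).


Barcode: M ≅ I[1,2], I[2,5], I[3,4], I[4,5]. HN layers by μ_θ (6 steps, strictly decreasing):
  μ^(1)=53; μ^(2)=3; μ^(3)=1/2; μ^(4)=-7; μ^(5)=-12; μ^(6)=-27

((0, 1, 0, 0, 0); (0, 0, 0, 1, 0); (0, 1, 1, 1, 1); (1, 0, 0, 0, 0); (0, 0, 0, 1, 1); (0, 0, 1, 0, 0))


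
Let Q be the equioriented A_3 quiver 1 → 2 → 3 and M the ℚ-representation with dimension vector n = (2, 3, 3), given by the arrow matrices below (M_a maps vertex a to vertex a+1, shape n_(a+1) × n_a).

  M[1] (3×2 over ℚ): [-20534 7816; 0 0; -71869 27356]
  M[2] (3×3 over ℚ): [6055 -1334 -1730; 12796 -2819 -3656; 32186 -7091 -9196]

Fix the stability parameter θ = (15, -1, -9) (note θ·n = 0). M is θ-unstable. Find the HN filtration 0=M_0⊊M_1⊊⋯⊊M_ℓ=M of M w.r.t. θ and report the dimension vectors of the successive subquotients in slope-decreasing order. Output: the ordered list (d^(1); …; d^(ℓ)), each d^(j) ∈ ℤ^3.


Via rank(M_{q-1}∘⋯∘M_p): M ≅ I[1,1], I[1,2], I[2,3]^2, I[3,3].
μ_θ-semistable layers: μ^(1)=15; μ^(2)=7; μ^(3)=-5; μ^(4)=-9

((1, 0, 0); (1, 1, 0); (0, 2, 2); (0, 0, 1))


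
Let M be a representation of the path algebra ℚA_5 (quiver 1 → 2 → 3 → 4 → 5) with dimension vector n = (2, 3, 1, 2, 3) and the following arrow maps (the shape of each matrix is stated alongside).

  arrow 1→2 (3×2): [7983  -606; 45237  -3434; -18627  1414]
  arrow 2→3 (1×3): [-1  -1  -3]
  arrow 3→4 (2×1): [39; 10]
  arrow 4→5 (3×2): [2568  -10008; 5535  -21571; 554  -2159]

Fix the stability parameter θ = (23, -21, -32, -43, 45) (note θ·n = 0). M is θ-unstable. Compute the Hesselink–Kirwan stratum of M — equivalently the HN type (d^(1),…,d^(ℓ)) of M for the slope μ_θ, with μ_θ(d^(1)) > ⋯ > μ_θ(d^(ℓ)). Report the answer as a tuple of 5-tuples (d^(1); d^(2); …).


Barcode: M ≅ I[1,1], I[1,5], I[2,2]^2, I[4,5], I[5,5]. HN layers by μ_θ (5 steps, strictly decreasing):
  μ^(1)=45; μ^(2)=23; μ^(3)=-73/4; μ^(4)=-21; μ^(5)=-43

((0, 0, 0, 0, 3); (1, 0, 0, 0, 0); (1, 1, 1, 1, 0); (0, 2, 0, 0, 0); (0, 0, 0, 1, 0))


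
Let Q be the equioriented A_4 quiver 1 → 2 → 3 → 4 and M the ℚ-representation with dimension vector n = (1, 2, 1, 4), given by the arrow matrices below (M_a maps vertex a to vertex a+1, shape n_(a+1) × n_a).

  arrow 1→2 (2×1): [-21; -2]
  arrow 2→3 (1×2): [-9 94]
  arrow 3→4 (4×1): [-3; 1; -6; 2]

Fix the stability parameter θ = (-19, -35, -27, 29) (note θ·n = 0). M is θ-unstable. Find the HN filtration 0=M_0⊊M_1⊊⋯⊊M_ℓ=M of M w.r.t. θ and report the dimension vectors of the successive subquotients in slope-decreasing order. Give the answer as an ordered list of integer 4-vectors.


Barcode: M ≅ I[1,4], I[2,2], I[4,4]^3. HN layers by μ_θ (3 steps, strictly decreasing):
  μ^(1)=29; μ^(2)=-27; μ^(3)=-35

((0, 0, 0, 4); (1, 1, 1, 0); (0, 1, 0, 0))


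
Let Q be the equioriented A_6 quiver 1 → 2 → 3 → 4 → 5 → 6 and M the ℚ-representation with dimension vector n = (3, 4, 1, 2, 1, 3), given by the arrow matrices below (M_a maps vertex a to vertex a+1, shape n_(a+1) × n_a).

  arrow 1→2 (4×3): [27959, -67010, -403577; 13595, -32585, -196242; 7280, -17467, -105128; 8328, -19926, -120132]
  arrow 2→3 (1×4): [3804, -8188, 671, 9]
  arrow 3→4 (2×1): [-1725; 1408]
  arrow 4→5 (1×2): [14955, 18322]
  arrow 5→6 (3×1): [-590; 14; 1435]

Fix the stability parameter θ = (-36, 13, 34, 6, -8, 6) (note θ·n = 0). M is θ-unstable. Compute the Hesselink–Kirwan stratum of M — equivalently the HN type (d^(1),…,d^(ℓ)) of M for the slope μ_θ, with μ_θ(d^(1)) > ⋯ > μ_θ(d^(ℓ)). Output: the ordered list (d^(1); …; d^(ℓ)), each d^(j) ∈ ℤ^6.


Interval decomposition of M: I[1,2]^2, I[1,6], I[2,2], I[4,4], I[6,6]^2.
HN type (ℓ=4): μ^(1)=13; μ^(2)=51/5; μ^(3)=6; μ^(4)=-36

((0, 3, 0, 0, 0, 0); (0, 1, 1, 1, 1, 1); (0, 0, 0, 1, 0, 2); (3, 0, 0, 0, 0, 0))


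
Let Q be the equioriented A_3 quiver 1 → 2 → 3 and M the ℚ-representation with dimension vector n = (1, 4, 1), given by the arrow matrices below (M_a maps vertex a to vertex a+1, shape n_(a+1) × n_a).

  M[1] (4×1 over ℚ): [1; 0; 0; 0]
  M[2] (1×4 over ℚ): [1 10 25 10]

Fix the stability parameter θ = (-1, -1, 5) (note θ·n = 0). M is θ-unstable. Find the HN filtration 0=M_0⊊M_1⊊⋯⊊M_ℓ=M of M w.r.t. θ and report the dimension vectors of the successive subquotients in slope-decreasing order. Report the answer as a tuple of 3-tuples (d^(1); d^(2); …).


Interval decomposition of M: I[1,3], I[2,2]^3.
HN type (ℓ=2): μ^(1)=5; μ^(2)=-1

((0, 0, 1); (1, 4, 0))


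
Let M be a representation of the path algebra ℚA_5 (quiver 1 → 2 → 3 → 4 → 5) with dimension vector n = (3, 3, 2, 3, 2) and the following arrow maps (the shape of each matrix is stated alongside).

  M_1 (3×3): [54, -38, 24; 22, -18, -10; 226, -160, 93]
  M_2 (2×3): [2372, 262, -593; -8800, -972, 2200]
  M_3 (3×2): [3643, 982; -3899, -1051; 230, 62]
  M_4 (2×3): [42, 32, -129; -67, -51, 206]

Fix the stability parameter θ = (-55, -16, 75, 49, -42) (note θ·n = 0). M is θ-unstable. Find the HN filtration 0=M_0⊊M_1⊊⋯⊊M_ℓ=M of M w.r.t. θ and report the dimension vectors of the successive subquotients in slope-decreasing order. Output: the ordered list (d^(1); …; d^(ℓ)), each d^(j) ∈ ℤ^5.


Via rank(M_{q-1}∘⋯∘M_p): M ≅ I[1,2], I[1,4], I[1,5], I[4,5].
μ_θ-semistable layers: μ^(1)=62; μ^(2)=82/3; μ^(3)=7/2; μ^(4)=-16; μ^(5)=-55

((0, 0, 1, 1, 0); (0, 0, 1, 1, 1); (0, 0, 0, 1, 1); (0, 3, 0, 0, 0); (3, 0, 0, 0, 0))


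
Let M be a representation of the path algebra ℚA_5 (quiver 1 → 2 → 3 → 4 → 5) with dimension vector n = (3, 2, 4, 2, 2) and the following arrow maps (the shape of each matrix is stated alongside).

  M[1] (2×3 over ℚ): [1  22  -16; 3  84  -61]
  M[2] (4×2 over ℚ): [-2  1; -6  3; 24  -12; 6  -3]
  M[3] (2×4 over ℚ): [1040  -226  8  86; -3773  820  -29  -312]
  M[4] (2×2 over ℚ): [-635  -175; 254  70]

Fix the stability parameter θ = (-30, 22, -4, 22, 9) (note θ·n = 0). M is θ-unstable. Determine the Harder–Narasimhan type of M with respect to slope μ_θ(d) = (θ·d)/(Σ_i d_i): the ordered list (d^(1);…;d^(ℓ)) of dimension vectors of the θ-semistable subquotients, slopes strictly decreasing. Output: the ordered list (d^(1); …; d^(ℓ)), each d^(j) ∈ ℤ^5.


Interval decomposition of M: I[1,1], I[1,2], I[1,5], I[3,3]^2, I[3,4], I[5,5].
HN type (ℓ=5): μ^(1)=22; μ^(2)=31/2; μ^(3)=9; μ^(4)=-4; μ^(5)=-30

((0, 1, 0, 1, 0); (0, 0, 0, 1, 1); (0, 1, 1, 0, 1); (0, 0, 3, 0, 0); (3, 0, 0, 0, 0))


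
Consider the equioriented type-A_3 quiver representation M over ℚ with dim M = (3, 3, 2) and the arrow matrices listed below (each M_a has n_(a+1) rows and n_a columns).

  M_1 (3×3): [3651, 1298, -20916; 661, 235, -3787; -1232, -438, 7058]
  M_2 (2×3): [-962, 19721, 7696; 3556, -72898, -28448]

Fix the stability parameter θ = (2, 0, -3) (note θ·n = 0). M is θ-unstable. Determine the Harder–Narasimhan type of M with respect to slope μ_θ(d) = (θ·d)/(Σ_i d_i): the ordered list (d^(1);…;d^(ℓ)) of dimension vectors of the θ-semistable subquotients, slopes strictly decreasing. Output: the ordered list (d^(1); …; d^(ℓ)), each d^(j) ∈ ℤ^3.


Interval decomposition of M: I[1,1], I[1,2], I[1,3], I[2,2], I[3,3].
HN type (ℓ=5): μ^(1)=2; μ^(2)=1; μ^(3)=0; μ^(4)=-1/3; μ^(5)=-3

((1, 0, 0); (1, 1, 0); (0, 1, 0); (1, 1, 1); (0, 0, 1))


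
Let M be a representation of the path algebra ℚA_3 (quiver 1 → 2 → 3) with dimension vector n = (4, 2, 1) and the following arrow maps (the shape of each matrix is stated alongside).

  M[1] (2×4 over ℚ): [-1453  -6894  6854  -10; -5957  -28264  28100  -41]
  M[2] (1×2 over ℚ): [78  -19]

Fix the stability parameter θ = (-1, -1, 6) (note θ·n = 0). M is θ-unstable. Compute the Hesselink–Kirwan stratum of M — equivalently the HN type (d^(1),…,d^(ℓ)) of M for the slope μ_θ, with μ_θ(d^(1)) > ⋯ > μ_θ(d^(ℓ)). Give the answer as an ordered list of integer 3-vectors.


Barcode: M ≅ I[1,1]^2, I[1,2], I[1,3]. HN layers by μ_θ (2 steps, strictly decreasing):
  μ^(1)=6; μ^(2)=-1

((0, 0, 1); (4, 2, 0))


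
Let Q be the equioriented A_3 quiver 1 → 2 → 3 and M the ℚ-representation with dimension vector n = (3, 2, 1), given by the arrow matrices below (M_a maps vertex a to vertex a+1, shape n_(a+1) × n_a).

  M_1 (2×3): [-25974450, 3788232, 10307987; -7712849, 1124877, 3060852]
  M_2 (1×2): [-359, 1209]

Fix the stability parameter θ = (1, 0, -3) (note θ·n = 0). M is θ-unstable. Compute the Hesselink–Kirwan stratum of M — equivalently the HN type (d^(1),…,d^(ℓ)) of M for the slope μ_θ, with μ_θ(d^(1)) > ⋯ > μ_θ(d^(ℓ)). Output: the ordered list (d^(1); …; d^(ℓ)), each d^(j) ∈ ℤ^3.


Via rank(M_{q-1}∘⋯∘M_p): M ≅ I[1,1], I[1,2], I[1,3].
μ_θ-semistable layers: μ^(1)=1; μ^(2)=1/2; μ^(3)=-2/3

((1, 0, 0); (1, 1, 0); (1, 1, 1))


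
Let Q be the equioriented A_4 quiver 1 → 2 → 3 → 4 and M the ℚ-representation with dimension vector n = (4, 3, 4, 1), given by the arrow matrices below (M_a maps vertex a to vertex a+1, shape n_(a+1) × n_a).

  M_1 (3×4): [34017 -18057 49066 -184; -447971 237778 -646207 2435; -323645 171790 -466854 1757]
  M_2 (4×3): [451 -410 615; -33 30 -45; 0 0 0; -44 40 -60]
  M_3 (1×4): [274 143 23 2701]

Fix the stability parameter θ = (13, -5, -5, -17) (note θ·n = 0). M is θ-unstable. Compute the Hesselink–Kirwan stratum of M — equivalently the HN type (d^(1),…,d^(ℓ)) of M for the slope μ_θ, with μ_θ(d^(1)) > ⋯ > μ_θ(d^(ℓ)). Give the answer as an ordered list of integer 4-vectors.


Via rank(M_{q-1}∘⋯∘M_p): M ≅ I[1,1], I[1,2]^2, I[1,4], I[3,3]^3.
μ_θ-semistable layers: μ^(1)=13; μ^(2)=4; μ^(3)=-7/2; μ^(4)=-5

((1, 0, 0, 0); (2, 2, 0, 0); (1, 1, 1, 1); (0, 0, 3, 0))


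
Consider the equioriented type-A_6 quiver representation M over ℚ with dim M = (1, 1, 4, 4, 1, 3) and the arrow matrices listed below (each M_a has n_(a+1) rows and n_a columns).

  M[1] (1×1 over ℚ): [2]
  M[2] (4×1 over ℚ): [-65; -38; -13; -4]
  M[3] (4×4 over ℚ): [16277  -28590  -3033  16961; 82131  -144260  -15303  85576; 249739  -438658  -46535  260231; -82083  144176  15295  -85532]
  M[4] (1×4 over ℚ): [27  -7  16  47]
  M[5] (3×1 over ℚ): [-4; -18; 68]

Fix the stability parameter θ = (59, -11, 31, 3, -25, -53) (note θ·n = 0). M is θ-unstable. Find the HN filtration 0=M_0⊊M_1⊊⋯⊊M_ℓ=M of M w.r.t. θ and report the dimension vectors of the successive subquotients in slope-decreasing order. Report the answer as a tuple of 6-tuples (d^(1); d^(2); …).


Barcode: M ≅ I[1,3], I[3,4]^2, I[3,6], I[4,4], I[6,6]^2. HN layers by μ_θ (6 steps, strictly decreasing):
  μ^(1)=31; μ^(2)=24; μ^(3)=17; μ^(4)=3; μ^(5)=-11; μ^(6)=-53

((0, 0, 1, 0, 0, 0); (1, 1, 0, 0, 0, 0); (0, 0, 2, 2, 0, 0); (0, 0, 0, 1, 0, 0); (0, 0, 1, 1, 1, 1); (0, 0, 0, 0, 0, 2))


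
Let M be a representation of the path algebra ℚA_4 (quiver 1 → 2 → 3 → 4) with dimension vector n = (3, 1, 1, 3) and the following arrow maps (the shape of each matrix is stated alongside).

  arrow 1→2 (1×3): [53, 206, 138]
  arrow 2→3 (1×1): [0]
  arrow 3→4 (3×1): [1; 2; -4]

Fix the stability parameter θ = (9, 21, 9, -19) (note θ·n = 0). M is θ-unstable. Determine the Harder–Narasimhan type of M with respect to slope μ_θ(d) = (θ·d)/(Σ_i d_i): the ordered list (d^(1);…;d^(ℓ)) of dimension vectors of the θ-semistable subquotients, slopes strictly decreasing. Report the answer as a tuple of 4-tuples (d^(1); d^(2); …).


Via rank(M_{q-1}∘⋯∘M_p): M ≅ I[1,1]^2, I[1,2], I[3,4], I[4,4]^2.
μ_θ-semistable layers: μ^(1)=21; μ^(2)=9; μ^(3)=-5; μ^(4)=-19

((0, 1, 0, 0); (3, 0, 0, 0); (0, 0, 1, 1); (0, 0, 0, 2))


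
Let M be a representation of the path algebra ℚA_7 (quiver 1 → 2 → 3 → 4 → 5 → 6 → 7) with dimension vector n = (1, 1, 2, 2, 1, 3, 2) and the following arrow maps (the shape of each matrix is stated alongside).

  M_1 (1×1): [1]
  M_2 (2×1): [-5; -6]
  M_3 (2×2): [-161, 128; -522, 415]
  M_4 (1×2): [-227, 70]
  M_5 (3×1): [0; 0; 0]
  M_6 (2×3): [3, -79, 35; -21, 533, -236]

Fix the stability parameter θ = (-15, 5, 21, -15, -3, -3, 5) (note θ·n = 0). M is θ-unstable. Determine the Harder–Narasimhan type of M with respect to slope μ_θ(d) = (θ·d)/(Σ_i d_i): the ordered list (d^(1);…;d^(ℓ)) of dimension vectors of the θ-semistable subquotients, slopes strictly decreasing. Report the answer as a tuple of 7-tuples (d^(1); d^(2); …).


Via rank(M_{q-1}∘⋯∘M_p): M ≅ I[1,5], I[3,4], I[6,6], I[6,7]^2.
μ_θ-semistable layers: μ^(1)=5; μ^(2)=3; μ^(3)=2; μ^(4)=-3; μ^(5)=-15

((0, 0, 0, 0, 0, 0, 2); (0, 0, 1, 1, 0, 0, 0); (0, 1, 1, 1, 1, 0, 0); (0, 0, 0, 0, 0, 3, 0); (1, 0, 0, 0, 0, 0, 0))


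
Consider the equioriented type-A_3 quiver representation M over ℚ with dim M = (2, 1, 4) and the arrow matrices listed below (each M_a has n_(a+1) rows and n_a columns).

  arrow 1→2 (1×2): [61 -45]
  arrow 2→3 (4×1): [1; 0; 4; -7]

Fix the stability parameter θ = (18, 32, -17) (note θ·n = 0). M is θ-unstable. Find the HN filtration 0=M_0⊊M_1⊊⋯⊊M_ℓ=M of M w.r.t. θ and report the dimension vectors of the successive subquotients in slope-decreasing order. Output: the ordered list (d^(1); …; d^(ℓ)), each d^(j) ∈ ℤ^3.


Via rank(M_{q-1}∘⋯∘M_p): M ≅ I[1,1], I[1,3], I[3,3]^3.
μ_θ-semistable layers: μ^(1)=18; μ^(2)=11; μ^(3)=-17

((1, 0, 0); (1, 1, 1); (0, 0, 3))


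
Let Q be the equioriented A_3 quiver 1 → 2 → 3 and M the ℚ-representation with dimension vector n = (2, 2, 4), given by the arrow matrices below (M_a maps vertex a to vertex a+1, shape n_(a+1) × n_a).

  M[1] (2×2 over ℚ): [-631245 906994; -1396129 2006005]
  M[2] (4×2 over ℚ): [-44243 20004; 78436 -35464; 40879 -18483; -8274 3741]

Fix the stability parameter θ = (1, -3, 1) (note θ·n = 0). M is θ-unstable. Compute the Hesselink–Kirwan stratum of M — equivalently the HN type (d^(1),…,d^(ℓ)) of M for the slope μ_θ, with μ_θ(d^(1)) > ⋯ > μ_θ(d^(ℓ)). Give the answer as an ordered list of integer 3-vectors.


Interval decomposition of M: I[1,3]^2, I[3,3]^2.
HN type (ℓ=2): μ^(1)=1; μ^(2)=-1

((0, 0, 4); (2, 2, 0))


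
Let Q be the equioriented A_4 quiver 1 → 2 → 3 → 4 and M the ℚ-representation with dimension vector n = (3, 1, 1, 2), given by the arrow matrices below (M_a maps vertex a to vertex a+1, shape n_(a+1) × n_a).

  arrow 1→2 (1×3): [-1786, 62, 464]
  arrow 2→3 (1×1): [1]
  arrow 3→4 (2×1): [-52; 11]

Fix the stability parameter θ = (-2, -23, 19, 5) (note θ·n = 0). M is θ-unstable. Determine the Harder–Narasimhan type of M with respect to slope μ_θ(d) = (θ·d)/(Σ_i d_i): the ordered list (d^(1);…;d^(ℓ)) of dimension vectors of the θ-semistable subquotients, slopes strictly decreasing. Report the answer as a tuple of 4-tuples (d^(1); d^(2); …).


Interval decomposition of M: I[1,1]^2, I[1,4], I[4,4].
HN type (ℓ=4): μ^(1)=12; μ^(2)=5; μ^(3)=-2; μ^(4)=-25/2

((0, 0, 1, 1); (0, 0, 0, 1); (2, 0, 0, 0); (1, 1, 0, 0))


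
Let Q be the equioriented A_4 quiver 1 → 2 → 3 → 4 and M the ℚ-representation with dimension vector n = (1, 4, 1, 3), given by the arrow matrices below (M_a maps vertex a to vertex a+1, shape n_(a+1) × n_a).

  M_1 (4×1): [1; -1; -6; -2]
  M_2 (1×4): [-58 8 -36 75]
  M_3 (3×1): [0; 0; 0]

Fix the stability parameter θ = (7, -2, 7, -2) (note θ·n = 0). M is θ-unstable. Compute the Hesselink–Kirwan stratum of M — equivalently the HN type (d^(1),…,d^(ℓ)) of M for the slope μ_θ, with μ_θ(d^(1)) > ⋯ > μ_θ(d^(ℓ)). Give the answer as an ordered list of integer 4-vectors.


Interval decomposition of M: I[1,2], I[2,2]^2, I[2,3], I[4,4]^3.
HN type (ℓ=3): μ^(1)=7; μ^(2)=5/2; μ^(3)=-2

((0, 0, 1, 0); (1, 1, 0, 0); (0, 3, 0, 3))


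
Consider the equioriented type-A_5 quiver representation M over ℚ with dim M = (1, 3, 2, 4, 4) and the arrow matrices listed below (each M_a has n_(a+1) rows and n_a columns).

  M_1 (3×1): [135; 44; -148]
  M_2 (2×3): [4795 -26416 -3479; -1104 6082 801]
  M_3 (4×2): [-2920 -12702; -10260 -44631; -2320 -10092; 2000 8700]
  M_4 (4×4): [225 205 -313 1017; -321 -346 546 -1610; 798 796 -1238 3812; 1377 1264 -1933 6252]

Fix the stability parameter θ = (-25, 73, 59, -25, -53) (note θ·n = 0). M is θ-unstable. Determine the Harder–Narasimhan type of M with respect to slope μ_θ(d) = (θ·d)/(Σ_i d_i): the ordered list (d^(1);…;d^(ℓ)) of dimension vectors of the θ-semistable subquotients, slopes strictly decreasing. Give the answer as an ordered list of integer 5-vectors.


Via rank(M_{q-1}∘⋯∘M_p): M ≅ I[1,3], I[2,2], I[2,5], I[4,4], I[4,5]^2, I[5,5].
μ_θ-semistable layers: μ^(1)=73; μ^(2)=66; μ^(3)=27/2; μ^(4)=-25; μ^(5)=-39; μ^(6)=-53

((0, 1, 0, 0, 0); (0, 1, 1, 0, 0); (0, 1, 1, 1, 1); (1, 0, 0, 1, 0); (0, 0, 0, 2, 2); (0, 0, 0, 0, 1))


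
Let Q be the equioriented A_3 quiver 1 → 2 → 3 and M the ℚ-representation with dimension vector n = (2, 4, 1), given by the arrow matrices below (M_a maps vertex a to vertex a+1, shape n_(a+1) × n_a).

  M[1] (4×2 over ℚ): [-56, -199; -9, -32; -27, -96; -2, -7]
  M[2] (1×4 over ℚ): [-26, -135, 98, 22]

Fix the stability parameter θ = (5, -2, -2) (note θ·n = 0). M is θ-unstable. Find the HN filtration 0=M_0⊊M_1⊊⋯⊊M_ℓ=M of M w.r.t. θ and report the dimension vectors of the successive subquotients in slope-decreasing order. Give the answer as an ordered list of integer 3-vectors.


Interval decomposition of M: I[1,2], I[1,3], I[2,2]^2.
HN type (ℓ=3): μ^(1)=3/2; μ^(2)=1/3; μ^(3)=-2

((1, 1, 0); (1, 1, 1); (0, 2, 0))


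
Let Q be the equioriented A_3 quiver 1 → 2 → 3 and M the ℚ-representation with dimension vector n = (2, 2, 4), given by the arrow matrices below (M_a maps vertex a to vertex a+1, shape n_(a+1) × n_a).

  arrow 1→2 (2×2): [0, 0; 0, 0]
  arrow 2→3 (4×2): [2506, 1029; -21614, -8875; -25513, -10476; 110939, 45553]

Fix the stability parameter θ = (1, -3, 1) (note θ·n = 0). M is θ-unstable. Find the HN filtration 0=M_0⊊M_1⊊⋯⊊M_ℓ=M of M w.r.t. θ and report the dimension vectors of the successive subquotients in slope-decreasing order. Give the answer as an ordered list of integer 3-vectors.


Barcode: M ≅ I[1,1]^2, I[2,3]^2, I[3,3]^2. HN layers by μ_θ (2 steps, strictly decreasing):
  μ^(1)=1; μ^(2)=-3

((2, 0, 4); (0, 2, 0))


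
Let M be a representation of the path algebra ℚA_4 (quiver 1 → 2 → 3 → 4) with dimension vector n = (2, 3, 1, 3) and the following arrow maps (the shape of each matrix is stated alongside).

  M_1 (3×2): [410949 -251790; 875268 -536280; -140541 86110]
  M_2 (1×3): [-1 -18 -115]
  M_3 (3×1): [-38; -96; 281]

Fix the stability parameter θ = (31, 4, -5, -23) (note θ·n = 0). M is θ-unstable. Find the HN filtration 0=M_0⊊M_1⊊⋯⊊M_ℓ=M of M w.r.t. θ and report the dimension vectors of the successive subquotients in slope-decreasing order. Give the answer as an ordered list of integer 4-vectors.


Barcode: M ≅ I[1,1], I[1,4], I[2,2]^2, I[4,4]^2. HN layers by μ_θ (4 steps, strictly decreasing):
  μ^(1)=31; μ^(2)=4; μ^(3)=7/4; μ^(4)=-23

((1, 0, 0, 0); (0, 2, 0, 0); (1, 1, 1, 1); (0, 0, 0, 2))


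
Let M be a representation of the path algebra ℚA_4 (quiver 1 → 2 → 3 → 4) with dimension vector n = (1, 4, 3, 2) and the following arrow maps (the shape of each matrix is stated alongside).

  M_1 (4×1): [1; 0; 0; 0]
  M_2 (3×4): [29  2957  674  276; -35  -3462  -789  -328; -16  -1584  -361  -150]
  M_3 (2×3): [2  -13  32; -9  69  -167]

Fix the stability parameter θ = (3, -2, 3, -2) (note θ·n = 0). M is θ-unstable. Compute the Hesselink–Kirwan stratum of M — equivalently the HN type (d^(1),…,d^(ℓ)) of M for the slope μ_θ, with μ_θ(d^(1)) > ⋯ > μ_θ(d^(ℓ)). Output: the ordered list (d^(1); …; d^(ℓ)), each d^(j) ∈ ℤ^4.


Via rank(M_{q-1}∘⋯∘M_p): M ≅ I[1,4], I[2,2], I[2,3], I[2,4].
μ_θ-semistable layers: μ^(1)=3; μ^(2)=1/2; μ^(3)=-2

((0, 0, 1, 0); (1, 1, 2, 2); (0, 3, 0, 0))


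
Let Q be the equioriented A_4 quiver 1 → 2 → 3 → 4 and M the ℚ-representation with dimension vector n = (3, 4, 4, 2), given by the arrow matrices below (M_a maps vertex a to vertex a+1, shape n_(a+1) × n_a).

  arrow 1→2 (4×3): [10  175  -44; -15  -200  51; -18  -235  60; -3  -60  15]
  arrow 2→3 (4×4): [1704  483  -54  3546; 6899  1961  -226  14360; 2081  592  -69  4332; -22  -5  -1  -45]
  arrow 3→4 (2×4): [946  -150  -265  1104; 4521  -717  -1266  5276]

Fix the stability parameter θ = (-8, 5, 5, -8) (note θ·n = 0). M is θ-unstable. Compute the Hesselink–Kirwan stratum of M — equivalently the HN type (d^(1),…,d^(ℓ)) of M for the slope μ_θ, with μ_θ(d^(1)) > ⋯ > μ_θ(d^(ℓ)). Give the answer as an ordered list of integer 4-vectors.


Via rank(M_{q-1}∘⋯∘M_p): M ≅ I[1,1], I[1,4]^2, I[2,3]^2.
μ_θ-semistable layers: μ^(1)=5; μ^(2)=2/3; μ^(3)=-8

((0, 2, 2, 0); (0, 2, 2, 2); (3, 0, 0, 0))


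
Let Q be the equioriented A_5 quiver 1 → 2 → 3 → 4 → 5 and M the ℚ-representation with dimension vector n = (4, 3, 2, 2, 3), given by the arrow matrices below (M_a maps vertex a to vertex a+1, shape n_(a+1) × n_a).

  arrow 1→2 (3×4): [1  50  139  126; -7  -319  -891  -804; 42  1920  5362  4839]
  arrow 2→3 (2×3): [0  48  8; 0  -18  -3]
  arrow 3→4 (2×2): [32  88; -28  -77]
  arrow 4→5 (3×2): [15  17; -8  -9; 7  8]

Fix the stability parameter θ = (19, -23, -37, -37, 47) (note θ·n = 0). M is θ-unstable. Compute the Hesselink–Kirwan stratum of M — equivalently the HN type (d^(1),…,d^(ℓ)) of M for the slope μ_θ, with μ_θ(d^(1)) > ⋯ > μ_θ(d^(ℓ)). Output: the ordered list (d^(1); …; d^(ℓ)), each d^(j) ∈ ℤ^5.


Barcode: M ≅ I[1,1], I[1,2]^2, I[1,5], I[3,3], I[4,5], I[5,5]. HN layers by μ_θ (5 steps, strictly decreasing):
  μ^(1)=47; μ^(2)=19; μ^(3)=-2; μ^(4)=-39/2; μ^(5)=-37

((0, 0, 0, 0, 3); (1, 0, 0, 0, 0); (2, 2, 0, 0, 0); (1, 1, 1, 1, 0); (0, 0, 1, 1, 0))


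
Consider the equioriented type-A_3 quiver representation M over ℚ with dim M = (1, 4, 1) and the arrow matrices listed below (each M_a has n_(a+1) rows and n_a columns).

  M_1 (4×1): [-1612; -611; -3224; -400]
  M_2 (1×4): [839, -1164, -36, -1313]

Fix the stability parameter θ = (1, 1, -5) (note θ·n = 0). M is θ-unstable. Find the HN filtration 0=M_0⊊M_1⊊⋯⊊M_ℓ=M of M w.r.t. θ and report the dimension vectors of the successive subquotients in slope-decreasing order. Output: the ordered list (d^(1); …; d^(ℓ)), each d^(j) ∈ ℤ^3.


Interval decomposition of M: I[1,2], I[2,2]^2, I[2,3].
HN type (ℓ=2): μ^(1)=1; μ^(2)=-2

((1, 3, 0); (0, 1, 1))


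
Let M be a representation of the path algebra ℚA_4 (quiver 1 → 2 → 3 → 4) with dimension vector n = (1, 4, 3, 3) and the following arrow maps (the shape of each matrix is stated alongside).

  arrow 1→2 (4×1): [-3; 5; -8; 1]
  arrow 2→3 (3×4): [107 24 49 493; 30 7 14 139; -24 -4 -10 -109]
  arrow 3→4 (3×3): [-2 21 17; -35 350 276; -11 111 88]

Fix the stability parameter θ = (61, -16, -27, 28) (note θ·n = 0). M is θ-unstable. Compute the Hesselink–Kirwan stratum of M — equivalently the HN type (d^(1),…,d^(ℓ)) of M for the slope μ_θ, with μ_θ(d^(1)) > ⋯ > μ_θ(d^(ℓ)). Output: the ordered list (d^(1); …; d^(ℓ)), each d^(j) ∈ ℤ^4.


Barcode: M ≅ I[1,4], I[2,2], I[2,4]^2. HN layers by μ_θ (4 steps, strictly decreasing):
  μ^(1)=28; μ^(2)=6; μ^(3)=-16; μ^(4)=-43/2

((0, 0, 0, 3); (1, 1, 1, 0); (0, 1, 0, 0); (0, 2, 2, 0))


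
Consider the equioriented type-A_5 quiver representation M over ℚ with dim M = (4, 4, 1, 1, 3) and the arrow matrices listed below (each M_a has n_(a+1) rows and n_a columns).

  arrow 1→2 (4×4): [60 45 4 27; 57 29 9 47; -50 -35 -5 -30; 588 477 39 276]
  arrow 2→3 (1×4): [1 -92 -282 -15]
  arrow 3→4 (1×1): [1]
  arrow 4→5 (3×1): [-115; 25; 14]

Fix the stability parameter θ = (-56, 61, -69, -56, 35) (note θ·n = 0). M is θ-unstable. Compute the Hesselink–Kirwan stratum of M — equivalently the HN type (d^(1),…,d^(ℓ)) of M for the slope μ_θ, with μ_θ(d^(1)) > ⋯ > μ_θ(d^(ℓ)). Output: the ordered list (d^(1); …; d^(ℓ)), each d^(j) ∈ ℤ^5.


Via rank(M_{q-1}∘⋯∘M_p): M ≅ I[1,1], I[1,2]^2, I[1,5], I[2,2], I[5,5]^2.
μ_θ-semistable layers: μ^(1)=61; μ^(2)=35; μ^(3)=-64/3; μ^(4)=-56

((0, 3, 0, 0, 0); (0, 0, 0, 0, 3); (0, 1, 1, 1, 0); (4, 0, 0, 0, 0))


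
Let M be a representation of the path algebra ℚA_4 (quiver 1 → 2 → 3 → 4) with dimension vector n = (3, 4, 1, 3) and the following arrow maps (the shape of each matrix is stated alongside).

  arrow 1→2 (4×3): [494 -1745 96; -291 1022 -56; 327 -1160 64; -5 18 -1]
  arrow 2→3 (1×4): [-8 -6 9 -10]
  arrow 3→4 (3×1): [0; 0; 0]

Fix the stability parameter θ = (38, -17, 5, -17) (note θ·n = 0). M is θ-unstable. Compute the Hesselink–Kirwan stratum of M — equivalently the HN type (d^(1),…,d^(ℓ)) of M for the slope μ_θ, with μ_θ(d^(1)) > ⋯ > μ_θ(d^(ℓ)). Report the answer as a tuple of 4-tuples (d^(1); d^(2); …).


Via rank(M_{q-1}∘⋯∘M_p): M ≅ I[1,2]^2, I[1,3], I[2,2], I[4,4]^3.
μ_θ-semistable layers: μ^(1)=21/2; μ^(2)=26/3; μ^(3)=-17

((2, 2, 0, 0); (1, 1, 1, 0); (0, 1, 0, 3))


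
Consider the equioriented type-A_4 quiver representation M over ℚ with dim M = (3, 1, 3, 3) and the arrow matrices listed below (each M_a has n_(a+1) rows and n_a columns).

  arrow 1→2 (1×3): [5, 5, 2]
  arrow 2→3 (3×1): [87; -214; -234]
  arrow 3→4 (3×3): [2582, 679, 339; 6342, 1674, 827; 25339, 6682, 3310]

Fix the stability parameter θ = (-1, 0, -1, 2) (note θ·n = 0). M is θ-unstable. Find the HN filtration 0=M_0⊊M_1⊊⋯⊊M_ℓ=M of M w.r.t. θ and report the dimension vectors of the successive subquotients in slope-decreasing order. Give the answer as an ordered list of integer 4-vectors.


Via rank(M_{q-1}∘⋯∘M_p): M ≅ I[1,1]^2, I[1,4], I[3,4]^2.
μ_θ-semistable layers: μ^(1)=2; μ^(2)=-1/2; μ^(3)=-1

((0, 0, 0, 3); (0, 1, 1, 0); (3, 0, 2, 0))
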